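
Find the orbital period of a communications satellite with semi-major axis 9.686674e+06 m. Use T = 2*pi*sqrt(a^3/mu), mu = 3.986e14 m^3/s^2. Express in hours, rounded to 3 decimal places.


Step 1: a^3 / mu = 9.089166e+20 / 3.986e14 = 2.280273e+06
Step 2: sqrt(2.280273e+06) = 1510.0571 s
Step 3: T = 2*pi * 1510.0571 = 9487.97 s
Step 4: T in hours = 9487.97 / 3600 = 2.636 hours

2.636


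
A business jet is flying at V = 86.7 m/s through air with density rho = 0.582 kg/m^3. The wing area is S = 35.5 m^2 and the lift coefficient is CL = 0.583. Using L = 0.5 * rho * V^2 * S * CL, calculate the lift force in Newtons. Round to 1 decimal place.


Step 1: Calculate dynamic pressure q = 0.5 * 0.582 * 86.7^2 = 0.5 * 0.582 * 7516.89 = 2187.415 Pa
Step 2: Multiply by wing area and lift coefficient: L = 2187.415 * 35.5 * 0.583
Step 3: L = 77653.2321 * 0.583 = 45271.8 N

45271.8


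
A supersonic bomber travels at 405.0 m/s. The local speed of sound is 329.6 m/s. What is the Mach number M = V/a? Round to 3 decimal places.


Step 1: M = V / a = 405.0 / 329.6
Step 2: M = 1.229

1.229


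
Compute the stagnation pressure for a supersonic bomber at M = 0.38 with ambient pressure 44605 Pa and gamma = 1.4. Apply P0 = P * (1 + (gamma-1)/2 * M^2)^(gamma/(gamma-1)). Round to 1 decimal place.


Step 1: (gamma-1)/2 * M^2 = 0.2 * 0.1444 = 0.02888
Step 2: 1 + 0.02888 = 1.02888
Step 3: Exponent gamma/(gamma-1) = 3.5
Step 4: P0 = 44605 * 1.02888^3.5 = 49278.8 Pa

49278.8


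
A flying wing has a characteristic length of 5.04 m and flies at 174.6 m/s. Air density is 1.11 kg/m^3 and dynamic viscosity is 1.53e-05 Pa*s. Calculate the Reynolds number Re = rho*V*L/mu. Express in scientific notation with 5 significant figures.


Step 1: Numerator = rho * V * L = 1.11 * 174.6 * 5.04 = 976.78224
Step 2: Re = 976.78224 / 1.53e-05
Step 3: Re = 6.3842e+07

6.3842e+07


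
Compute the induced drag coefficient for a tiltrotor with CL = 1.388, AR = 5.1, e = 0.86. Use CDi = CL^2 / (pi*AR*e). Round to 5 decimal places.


Step 1: CL^2 = 1.388^2 = 1.926544
Step 2: pi * AR * e = 3.14159 * 5.1 * 0.86 = 13.779025
Step 3: CDi = 1.926544 / 13.779025 = 0.13982

0.13982


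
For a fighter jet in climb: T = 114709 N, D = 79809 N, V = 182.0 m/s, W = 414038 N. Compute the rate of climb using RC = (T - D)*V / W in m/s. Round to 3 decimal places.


Step 1: Excess thrust = T - D = 114709 - 79809 = 34900 N
Step 2: Excess power = 34900 * 182.0 = 6351800.0 W
Step 3: RC = 6351800.0 / 414038 = 15.341 m/s

15.341


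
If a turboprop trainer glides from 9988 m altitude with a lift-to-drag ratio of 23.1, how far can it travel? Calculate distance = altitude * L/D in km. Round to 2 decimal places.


Step 1: Glide distance = altitude * L/D = 9988 * 23.1 = 230722.8 m
Step 2: Convert to km: 230722.8 / 1000 = 230.72 km

230.72


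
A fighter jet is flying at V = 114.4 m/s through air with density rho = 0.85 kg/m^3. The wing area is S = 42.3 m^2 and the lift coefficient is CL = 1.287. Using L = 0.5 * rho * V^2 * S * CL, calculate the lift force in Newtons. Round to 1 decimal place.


Step 1: Calculate dynamic pressure q = 0.5 * 0.85 * 114.4^2 = 0.5 * 0.85 * 13087.36 = 5562.128 Pa
Step 2: Multiply by wing area and lift coefficient: L = 5562.128 * 42.3 * 1.287
Step 3: L = 235278.0144 * 1.287 = 302802.8 N

302802.8


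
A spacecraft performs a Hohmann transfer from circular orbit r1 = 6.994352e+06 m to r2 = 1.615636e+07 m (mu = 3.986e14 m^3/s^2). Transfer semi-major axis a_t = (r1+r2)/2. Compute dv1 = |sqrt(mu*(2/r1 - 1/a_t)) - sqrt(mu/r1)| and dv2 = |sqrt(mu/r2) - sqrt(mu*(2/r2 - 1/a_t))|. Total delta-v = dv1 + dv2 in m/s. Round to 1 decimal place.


Step 1: Transfer semi-major axis a_t = (6.994352e+06 + 1.615636e+07) / 2 = 1.157536e+07 m
Step 2: v1 (circular at r1) = sqrt(mu/r1) = 7549.1 m/s
Step 3: v_t1 = sqrt(mu*(2/r1 - 1/a_t)) = 8918.66 m/s
Step 4: dv1 = |8918.66 - 7549.1| = 1369.56 m/s
Step 5: v2 (circular at r2) = 4967.03 m/s, v_t2 = 3861.03 m/s
Step 6: dv2 = |4967.03 - 3861.03| = 1106.0 m/s
Step 7: Total delta-v = 1369.56 + 1106.0 = 2475.6 m/s

2475.6


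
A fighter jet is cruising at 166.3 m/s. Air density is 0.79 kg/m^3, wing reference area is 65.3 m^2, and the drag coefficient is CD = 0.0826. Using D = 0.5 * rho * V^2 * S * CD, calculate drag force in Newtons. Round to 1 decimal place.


Step 1: Dynamic pressure q = 0.5 * 0.79 * 166.3^2 = 10923.9976 Pa
Step 2: Drag D = q * S * CD = 10923.9976 * 65.3 * 0.0826
Step 3: D = 58921.6 N

58921.6


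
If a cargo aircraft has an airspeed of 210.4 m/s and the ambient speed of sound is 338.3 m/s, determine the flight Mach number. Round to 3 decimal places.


Step 1: M = V / a = 210.4 / 338.3
Step 2: M = 0.622

0.622


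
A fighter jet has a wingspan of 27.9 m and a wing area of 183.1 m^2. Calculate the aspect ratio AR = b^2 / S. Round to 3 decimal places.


Step 1: b^2 = 27.9^2 = 778.41
Step 2: AR = 778.41 / 183.1 = 4.251

4.251


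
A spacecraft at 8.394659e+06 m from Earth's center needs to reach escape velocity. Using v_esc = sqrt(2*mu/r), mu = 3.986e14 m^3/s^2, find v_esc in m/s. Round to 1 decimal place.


Step 1: 2*mu/r = 2 * 3.986e14 / 8.394659e+06 = 94965143.9088
Step 2: v_esc = sqrt(94965143.9088) = 9745.0 m/s

9745.0


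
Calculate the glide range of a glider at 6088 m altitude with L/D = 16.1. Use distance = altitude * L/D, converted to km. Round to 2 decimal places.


Step 1: Glide distance = altitude * L/D = 6088 * 16.1 = 98016.8 m
Step 2: Convert to km: 98016.8 / 1000 = 98.02 km

98.02


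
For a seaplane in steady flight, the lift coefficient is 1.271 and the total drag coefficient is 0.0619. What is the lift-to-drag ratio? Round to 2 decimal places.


Step 1: L/D = CL / CD = 1.271 / 0.0619
Step 2: L/D = 20.53

20.53


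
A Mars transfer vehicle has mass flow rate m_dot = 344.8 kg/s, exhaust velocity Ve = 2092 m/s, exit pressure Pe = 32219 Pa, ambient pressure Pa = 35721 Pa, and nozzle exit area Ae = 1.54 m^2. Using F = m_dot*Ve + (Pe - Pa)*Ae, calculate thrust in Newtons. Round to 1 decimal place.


Step 1: Momentum thrust = m_dot * Ve = 344.8 * 2092 = 721321.6 N
Step 2: Pressure thrust = (Pe - Pa) * Ae = (32219 - 35721) * 1.54 = -5393.08 N
Step 3: Total thrust F = 721321.6 + -5393.08 = 715928.5 N

715928.5


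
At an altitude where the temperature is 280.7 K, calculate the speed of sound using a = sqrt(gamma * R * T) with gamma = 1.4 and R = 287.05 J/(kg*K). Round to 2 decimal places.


Step 1: gamma * R * T = 1.4 * 287.05 * 280.7 = 112804.909
Step 2: a = sqrt(112804.909) = 335.86 m/s

335.86


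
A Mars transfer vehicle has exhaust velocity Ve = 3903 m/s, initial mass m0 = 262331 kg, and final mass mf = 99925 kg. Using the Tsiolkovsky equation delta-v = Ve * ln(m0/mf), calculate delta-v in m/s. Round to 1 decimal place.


Step 1: Mass ratio m0/mf = 262331 / 99925 = 2.625279
Step 2: ln(2.625279) = 0.965187
Step 3: delta-v = 3903 * 0.965187 = 3767.1 m/s

3767.1


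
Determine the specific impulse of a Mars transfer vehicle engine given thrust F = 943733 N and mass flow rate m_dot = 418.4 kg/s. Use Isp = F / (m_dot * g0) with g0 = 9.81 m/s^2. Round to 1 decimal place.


Step 1: m_dot * g0 = 418.4 * 9.81 = 4104.5
Step 2: Isp = 943733 / 4104.5 = 229.9 s

229.9


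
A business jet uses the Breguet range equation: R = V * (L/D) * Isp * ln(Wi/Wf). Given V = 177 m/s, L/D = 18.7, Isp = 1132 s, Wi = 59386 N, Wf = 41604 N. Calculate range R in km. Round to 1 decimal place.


Step 1: Coefficient = V * (L/D) * Isp = 177 * 18.7 * 1132 = 3746806.8 m
Step 2: Wi/Wf = 59386 / 41604 = 1.427411
Step 3: ln(1.427411) = 0.355862
Step 4: R = 3746806.8 * 0.355862 = 1333346.9 m = 1333.3 km

1333.3


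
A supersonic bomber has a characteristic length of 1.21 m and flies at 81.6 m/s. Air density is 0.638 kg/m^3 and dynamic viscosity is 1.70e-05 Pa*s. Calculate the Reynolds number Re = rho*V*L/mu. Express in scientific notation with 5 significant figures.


Step 1: Numerator = rho * V * L = 0.638 * 81.6 * 1.21 = 62.993568
Step 2: Re = 62.993568 / 1.70e-05
Step 3: Re = 3.7055e+06

3.7055e+06


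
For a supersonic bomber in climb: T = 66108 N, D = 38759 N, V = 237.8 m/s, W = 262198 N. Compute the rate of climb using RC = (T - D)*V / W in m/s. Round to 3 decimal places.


Step 1: Excess thrust = T - D = 66108 - 38759 = 27349 N
Step 2: Excess power = 27349 * 237.8 = 6503592.2 W
Step 3: RC = 6503592.2 / 262198 = 24.804 m/s

24.804


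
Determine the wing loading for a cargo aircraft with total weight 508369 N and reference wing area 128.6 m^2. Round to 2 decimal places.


Step 1: Wing loading = W / S = 508369 / 128.6
Step 2: Wing loading = 3953.10 N/m^2

3953.10


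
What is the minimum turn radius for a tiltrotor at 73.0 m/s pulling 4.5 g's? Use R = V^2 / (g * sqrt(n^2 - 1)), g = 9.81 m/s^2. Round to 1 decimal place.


Step 1: V^2 = 73.0^2 = 5329.0
Step 2: n^2 - 1 = 4.5^2 - 1 = 19.25
Step 3: sqrt(19.25) = 4.387482
Step 4: R = 5329.0 / (9.81 * 4.387482) = 123.8 m

123.8


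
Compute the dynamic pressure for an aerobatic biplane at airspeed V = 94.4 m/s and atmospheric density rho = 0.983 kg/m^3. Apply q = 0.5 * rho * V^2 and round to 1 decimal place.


Step 1: V^2 = 94.4^2 = 8911.36
Step 2: q = 0.5 * 0.983 * 8911.36
Step 3: q = 4379.9 Pa

4379.9


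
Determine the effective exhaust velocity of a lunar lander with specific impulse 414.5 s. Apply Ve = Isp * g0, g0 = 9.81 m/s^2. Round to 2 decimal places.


Step 1: Ve = Isp * g0 = 414.5 * 9.81
Step 2: Ve = 4066.25 m/s

4066.25


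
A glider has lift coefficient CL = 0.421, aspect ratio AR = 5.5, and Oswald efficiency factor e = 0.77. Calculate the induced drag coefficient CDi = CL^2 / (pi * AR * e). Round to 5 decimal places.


Step 1: CL^2 = 0.421^2 = 0.177241
Step 2: pi * AR * e = 3.14159 * 5.5 * 0.77 = 13.304645
Step 3: CDi = 0.177241 / 13.304645 = 0.01332

0.01332


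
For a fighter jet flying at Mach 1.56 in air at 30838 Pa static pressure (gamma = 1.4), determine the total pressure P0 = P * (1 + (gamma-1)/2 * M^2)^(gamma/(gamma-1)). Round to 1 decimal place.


Step 1: (gamma-1)/2 * M^2 = 0.2 * 2.4336 = 0.48672
Step 2: 1 + 0.48672 = 1.48672
Step 3: Exponent gamma/(gamma-1) = 3.5
Step 4: P0 = 30838 * 1.48672^3.5 = 123563.0 Pa

123563.0


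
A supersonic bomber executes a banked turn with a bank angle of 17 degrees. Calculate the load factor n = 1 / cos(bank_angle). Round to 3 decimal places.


Step 1: Convert 17 degrees to radians = 0.296706
Step 2: cos(17 deg) = 0.956305
Step 3: n = 1 / 0.956305 = 1.046

1.046


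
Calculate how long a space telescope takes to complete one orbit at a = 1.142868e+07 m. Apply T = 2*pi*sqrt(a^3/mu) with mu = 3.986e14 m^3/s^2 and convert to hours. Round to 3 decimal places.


Step 1: a^3 / mu = 1.492754e+21 / 3.986e14 = 3.744992e+06
Step 2: sqrt(3.744992e+06) = 1935.1982 s
Step 3: T = 2*pi * 1935.1982 = 12159.21 s
Step 4: T in hours = 12159.21 / 3600 = 3.378 hours

3.378


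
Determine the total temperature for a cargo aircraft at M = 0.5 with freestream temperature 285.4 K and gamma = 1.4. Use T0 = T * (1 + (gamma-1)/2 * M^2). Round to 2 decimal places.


Step 1: (gamma-1)/2 = 0.2
Step 2: M^2 = 0.25
Step 3: 1 + 0.2 * 0.25 = 1.05
Step 4: T0 = 285.4 * 1.05 = 299.67 K

299.67


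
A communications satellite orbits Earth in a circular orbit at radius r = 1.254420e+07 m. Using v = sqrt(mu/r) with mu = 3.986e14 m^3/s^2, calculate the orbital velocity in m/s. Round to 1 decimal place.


Step 1: mu / r = 3.986e14 / 1.254420e+07 = 31775641.3322
Step 2: v = sqrt(31775641.3322) = 5637.0 m/s

5637.0


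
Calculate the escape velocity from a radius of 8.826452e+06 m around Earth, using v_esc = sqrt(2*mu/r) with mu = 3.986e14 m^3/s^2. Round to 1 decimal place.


Step 1: 2*mu/r = 2 * 3.986e14 / 8.826452e+06 = 90319417.1339
Step 2: v_esc = sqrt(90319417.1339) = 9503.7 m/s

9503.7


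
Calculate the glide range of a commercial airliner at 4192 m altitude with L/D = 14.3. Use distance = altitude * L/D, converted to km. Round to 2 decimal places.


Step 1: Glide distance = altitude * L/D = 4192 * 14.3 = 59945.6 m
Step 2: Convert to km: 59945.6 / 1000 = 59.95 km

59.95


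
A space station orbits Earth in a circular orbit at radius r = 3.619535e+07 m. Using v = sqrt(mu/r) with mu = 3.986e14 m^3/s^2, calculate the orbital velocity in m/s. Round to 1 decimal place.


Step 1: mu / r = 3.986e14 / 3.619535e+07 = 11012464.3083
Step 2: v = sqrt(11012464.3083) = 3318.5 m/s

3318.5


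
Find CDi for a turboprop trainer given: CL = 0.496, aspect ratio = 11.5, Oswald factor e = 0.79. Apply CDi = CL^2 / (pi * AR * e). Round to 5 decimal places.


Step 1: CL^2 = 0.496^2 = 0.246016
Step 2: pi * AR * e = 3.14159 * 11.5 * 0.79 = 28.541369
Step 3: CDi = 0.246016 / 28.541369 = 0.00862

0.00862


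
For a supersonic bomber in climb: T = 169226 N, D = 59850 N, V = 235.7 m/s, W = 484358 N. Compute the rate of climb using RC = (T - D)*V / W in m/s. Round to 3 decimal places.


Step 1: Excess thrust = T - D = 169226 - 59850 = 109376 N
Step 2: Excess power = 109376 * 235.7 = 25779923.2 W
Step 3: RC = 25779923.2 / 484358 = 53.225 m/s

53.225


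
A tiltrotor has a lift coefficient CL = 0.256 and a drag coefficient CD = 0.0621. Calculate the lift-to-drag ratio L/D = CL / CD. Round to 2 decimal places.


Step 1: L/D = CL / CD = 0.256 / 0.0621
Step 2: L/D = 4.12

4.12


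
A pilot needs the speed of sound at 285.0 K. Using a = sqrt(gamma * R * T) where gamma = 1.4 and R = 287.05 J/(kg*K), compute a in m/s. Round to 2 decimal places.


Step 1: gamma * R * T = 1.4 * 287.05 * 285.0 = 114532.95
Step 2: a = sqrt(114532.95) = 338.43 m/s

338.43


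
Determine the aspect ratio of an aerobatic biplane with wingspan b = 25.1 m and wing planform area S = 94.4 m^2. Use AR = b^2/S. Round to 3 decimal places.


Step 1: b^2 = 25.1^2 = 630.01
Step 2: AR = 630.01 / 94.4 = 6.674

6.674


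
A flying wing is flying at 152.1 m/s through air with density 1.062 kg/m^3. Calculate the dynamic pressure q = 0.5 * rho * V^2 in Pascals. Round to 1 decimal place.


Step 1: V^2 = 152.1^2 = 23134.41
Step 2: q = 0.5 * 1.062 * 23134.41
Step 3: q = 12284.4 Pa

12284.4


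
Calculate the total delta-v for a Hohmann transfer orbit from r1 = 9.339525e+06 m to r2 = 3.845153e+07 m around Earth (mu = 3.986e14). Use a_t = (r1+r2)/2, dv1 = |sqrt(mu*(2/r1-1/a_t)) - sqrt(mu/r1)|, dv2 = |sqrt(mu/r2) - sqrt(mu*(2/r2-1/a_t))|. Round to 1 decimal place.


Step 1: Transfer semi-major axis a_t = (9.339525e+06 + 3.845153e+07) / 2 = 2.389553e+07 m
Step 2: v1 (circular at r1) = sqrt(mu/r1) = 6532.9 m/s
Step 3: v_t1 = sqrt(mu*(2/r1 - 1/a_t)) = 8287.14 m/s
Step 4: dv1 = |8287.14 - 6532.9| = 1754.24 m/s
Step 5: v2 (circular at r2) = 3219.67 m/s, v_t2 = 2012.87 m/s
Step 6: dv2 = |3219.67 - 2012.87| = 1206.8 m/s
Step 7: Total delta-v = 1754.24 + 1206.8 = 2961.0 m/s

2961.0


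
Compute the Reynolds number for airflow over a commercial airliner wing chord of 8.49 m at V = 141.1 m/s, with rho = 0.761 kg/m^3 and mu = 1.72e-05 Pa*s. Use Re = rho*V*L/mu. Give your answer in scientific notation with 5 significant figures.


Step 1: Numerator = rho * V * L = 0.761 * 141.1 * 8.49 = 911.631579
Step 2: Re = 911.631579 / 1.72e-05
Step 3: Re = 5.3002e+07

5.3002e+07


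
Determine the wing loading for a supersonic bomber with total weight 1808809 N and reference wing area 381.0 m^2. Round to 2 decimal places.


Step 1: Wing loading = W / S = 1808809 / 381.0
Step 2: Wing loading = 4747.53 N/m^2

4747.53


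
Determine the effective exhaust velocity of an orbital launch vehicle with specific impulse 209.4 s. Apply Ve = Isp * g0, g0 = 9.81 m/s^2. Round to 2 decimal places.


Step 1: Ve = Isp * g0 = 209.4 * 9.81
Step 2: Ve = 2054.21 m/s

2054.21


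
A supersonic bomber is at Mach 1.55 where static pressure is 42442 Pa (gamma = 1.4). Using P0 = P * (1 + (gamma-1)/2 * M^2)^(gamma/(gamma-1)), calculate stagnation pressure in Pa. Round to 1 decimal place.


Step 1: (gamma-1)/2 * M^2 = 0.2 * 2.4025 = 0.4805
Step 2: 1 + 0.4805 = 1.4805
Step 3: Exponent gamma/(gamma-1) = 3.5
Step 4: P0 = 42442 * 1.4805^3.5 = 167581.2 Pa

167581.2


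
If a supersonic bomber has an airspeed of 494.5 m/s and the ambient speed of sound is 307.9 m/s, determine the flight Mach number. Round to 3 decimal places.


Step 1: M = V / a = 494.5 / 307.9
Step 2: M = 1.606

1.606


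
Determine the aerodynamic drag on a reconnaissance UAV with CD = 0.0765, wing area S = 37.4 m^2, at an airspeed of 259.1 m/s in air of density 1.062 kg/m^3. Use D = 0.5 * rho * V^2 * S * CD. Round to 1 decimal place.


Step 1: Dynamic pressure q = 0.5 * 1.062 * 259.1^2 = 35647.5221 Pa
Step 2: Drag D = q * S * CD = 35647.5221 * 37.4 * 0.0765
Step 3: D = 101991.1 N

101991.1


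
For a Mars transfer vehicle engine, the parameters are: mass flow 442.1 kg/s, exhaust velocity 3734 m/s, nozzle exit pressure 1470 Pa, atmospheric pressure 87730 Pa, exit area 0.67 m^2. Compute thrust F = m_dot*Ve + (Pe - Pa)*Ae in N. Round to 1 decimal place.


Step 1: Momentum thrust = m_dot * Ve = 442.1 * 3734 = 1650801.4 N
Step 2: Pressure thrust = (Pe - Pa) * Ae = (1470 - 87730) * 0.67 = -57794.20 N
Step 3: Total thrust F = 1650801.4 + -57794.20 = 1593007.2 N

1593007.2


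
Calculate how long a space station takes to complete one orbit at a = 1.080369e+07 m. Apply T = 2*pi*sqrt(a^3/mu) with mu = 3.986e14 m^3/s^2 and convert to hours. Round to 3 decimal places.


Step 1: a^3 / mu = 1.261004e+21 / 3.986e14 = 3.163582e+06
Step 2: sqrt(3.163582e+06) = 1778.646 s
Step 3: T = 2*pi * 1778.646 = 11175.56 s
Step 4: T in hours = 11175.56 / 3600 = 3.104 hours

3.104


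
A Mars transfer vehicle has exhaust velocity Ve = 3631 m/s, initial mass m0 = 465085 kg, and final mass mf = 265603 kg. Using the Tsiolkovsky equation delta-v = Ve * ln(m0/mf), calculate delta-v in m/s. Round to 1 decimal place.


Step 1: Mass ratio m0/mf = 465085 / 265603 = 1.751053
Step 2: ln(1.751053) = 0.560217
Step 3: delta-v = 3631 * 0.560217 = 2034.1 m/s

2034.1


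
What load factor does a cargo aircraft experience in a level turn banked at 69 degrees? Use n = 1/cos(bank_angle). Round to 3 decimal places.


Step 1: Convert 69 degrees to radians = 1.204277
Step 2: cos(69 deg) = 0.358368
Step 3: n = 1 / 0.358368 = 2.790

2.790


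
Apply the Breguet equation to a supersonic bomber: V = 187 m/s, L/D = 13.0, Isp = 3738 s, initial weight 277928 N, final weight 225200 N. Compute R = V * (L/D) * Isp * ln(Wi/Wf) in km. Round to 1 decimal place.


Step 1: Coefficient = V * (L/D) * Isp = 187 * 13.0 * 3738 = 9087078.0 m
Step 2: Wi/Wf = 277928 / 225200 = 1.234139
Step 3: ln(1.234139) = 0.210373
Step 4: R = 9087078.0 * 0.210373 = 1911677.6 m = 1911.7 km

1911.7


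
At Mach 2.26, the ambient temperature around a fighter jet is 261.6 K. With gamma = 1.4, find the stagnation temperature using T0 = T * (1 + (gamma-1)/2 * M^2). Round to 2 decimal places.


Step 1: (gamma-1)/2 = 0.2
Step 2: M^2 = 5.1076
Step 3: 1 + 0.2 * 5.1076 = 2.02152
Step 4: T0 = 261.6 * 2.02152 = 528.83 K

528.83


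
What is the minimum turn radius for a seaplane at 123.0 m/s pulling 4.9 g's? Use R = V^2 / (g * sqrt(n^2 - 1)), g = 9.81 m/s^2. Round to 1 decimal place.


Step 1: V^2 = 123.0^2 = 15129.0
Step 2: n^2 - 1 = 4.9^2 - 1 = 23.01
Step 3: sqrt(23.01) = 4.796874
Step 4: R = 15129.0 / (9.81 * 4.796874) = 321.5 m

321.5


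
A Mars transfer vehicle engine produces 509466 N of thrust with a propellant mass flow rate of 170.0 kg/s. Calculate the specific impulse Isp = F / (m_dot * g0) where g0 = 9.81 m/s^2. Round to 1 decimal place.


Step 1: m_dot * g0 = 170.0 * 9.81 = 1667.7
Step 2: Isp = 509466 / 1667.7 = 305.5 s

305.5


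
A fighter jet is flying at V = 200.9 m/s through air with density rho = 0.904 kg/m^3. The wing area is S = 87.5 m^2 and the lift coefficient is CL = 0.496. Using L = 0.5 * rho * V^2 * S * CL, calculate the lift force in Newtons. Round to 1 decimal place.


Step 1: Calculate dynamic pressure q = 0.5 * 0.904 * 200.9^2 = 0.5 * 0.904 * 40360.81 = 18243.0861 Pa
Step 2: Multiply by wing area and lift coefficient: L = 18243.0861 * 87.5 * 0.496
Step 3: L = 1596270.0355 * 0.496 = 791749.9 N

791749.9


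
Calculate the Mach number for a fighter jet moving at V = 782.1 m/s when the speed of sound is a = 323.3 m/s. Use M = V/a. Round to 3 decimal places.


Step 1: M = V / a = 782.1 / 323.3
Step 2: M = 2.419

2.419


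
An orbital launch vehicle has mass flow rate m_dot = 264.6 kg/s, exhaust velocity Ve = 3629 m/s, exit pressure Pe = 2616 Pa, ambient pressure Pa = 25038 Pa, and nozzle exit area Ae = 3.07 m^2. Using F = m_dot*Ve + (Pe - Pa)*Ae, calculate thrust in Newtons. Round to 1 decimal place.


Step 1: Momentum thrust = m_dot * Ve = 264.6 * 3629 = 960233.4 N
Step 2: Pressure thrust = (Pe - Pa) * Ae = (2616 - 25038) * 3.07 = -68835.54 N
Step 3: Total thrust F = 960233.4 + -68835.54 = 891397.9 N

891397.9


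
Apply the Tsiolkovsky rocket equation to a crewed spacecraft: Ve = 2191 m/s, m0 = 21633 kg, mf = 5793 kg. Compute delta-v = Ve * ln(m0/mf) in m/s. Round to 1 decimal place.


Step 1: Mass ratio m0/mf = 21633 / 5793 = 3.734335
Step 2: ln(3.734335) = 1.31757
Step 3: delta-v = 2191 * 1.31757 = 2886.8 m/s

2886.8


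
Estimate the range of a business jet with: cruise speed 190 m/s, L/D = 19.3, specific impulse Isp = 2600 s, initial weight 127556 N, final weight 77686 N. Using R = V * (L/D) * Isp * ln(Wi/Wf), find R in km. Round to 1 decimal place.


Step 1: Coefficient = V * (L/D) * Isp = 190 * 19.3 * 2600 = 9534200.0 m
Step 2: Wi/Wf = 127556 / 77686 = 1.641943
Step 3: ln(1.641943) = 0.49588
Step 4: R = 9534200.0 * 0.49588 = 4727823.1 m = 4727.8 km

4727.8


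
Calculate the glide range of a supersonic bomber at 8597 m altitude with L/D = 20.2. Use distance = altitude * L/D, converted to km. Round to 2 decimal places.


Step 1: Glide distance = altitude * L/D = 8597 * 20.2 = 173659.4 m
Step 2: Convert to km: 173659.4 / 1000 = 173.66 km

173.66


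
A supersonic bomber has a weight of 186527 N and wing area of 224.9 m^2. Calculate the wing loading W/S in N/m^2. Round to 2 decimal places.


Step 1: Wing loading = W / S = 186527 / 224.9
Step 2: Wing loading = 829.38 N/m^2

829.38


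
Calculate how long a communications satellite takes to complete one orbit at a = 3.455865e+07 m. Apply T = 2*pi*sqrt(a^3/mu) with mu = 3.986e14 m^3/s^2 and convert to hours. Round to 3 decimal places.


Step 1: a^3 / mu = 4.127341e+22 / 3.986e14 = 1.035459e+08
Step 2: sqrt(1.035459e+08) = 10175.7518 s
Step 3: T = 2*pi * 10175.7518 = 63936.13 s
Step 4: T in hours = 63936.13 / 3600 = 17.760 hours

17.760


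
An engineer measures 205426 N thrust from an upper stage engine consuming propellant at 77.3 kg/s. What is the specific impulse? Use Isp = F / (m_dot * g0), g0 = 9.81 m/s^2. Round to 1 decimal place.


Step 1: m_dot * g0 = 77.3 * 9.81 = 758.31
Step 2: Isp = 205426 / 758.31 = 270.9 s

270.9


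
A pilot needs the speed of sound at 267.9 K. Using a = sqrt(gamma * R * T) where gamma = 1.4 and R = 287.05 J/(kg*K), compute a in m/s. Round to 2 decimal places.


Step 1: gamma * R * T = 1.4 * 287.05 * 267.9 = 107660.973
Step 2: a = sqrt(107660.973) = 328.12 m/s

328.12


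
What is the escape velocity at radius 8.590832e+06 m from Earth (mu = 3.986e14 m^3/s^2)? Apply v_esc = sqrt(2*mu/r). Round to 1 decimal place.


Step 1: 2*mu/r = 2 * 3.986e14 / 8.590832e+06 = 92796599.9102
Step 2: v_esc = sqrt(92796599.9102) = 9633.1 m/s

9633.1


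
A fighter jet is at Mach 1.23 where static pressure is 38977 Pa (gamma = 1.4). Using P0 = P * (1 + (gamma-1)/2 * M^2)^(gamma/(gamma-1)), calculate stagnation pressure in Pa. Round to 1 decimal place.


Step 1: (gamma-1)/2 * M^2 = 0.2 * 1.5129 = 0.30258
Step 2: 1 + 0.30258 = 1.30258
Step 3: Exponent gamma/(gamma-1) = 3.5
Step 4: P0 = 38977 * 1.30258^3.5 = 98315.9 Pa

98315.9


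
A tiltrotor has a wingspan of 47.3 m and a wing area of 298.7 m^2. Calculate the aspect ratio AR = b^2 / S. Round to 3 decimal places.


Step 1: b^2 = 47.3^2 = 2237.29
Step 2: AR = 2237.29 / 298.7 = 7.490

7.490


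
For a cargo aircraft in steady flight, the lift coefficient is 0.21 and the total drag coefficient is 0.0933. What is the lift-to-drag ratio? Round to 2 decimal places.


Step 1: L/D = CL / CD = 0.21 / 0.0933
Step 2: L/D = 2.25

2.25


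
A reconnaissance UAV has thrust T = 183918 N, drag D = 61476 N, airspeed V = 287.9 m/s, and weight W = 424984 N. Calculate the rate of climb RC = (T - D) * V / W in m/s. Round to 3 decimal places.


Step 1: Excess thrust = T - D = 183918 - 61476 = 122442 N
Step 2: Excess power = 122442 * 287.9 = 35251051.8 W
Step 3: RC = 35251051.8 / 424984 = 82.947 m/s

82.947


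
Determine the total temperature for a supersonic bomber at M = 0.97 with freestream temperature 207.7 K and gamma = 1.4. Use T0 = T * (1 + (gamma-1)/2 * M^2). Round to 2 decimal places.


Step 1: (gamma-1)/2 = 0.2
Step 2: M^2 = 0.9409
Step 3: 1 + 0.2 * 0.9409 = 1.18818
Step 4: T0 = 207.7 * 1.18818 = 246.78 K

246.78


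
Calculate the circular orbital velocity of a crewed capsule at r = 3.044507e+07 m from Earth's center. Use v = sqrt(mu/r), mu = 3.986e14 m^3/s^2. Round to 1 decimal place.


Step 1: mu / r = 3.986e14 / 3.044507e+07 = 13092431.7139
Step 2: v = sqrt(13092431.7139) = 3618.3 m/s

3618.3


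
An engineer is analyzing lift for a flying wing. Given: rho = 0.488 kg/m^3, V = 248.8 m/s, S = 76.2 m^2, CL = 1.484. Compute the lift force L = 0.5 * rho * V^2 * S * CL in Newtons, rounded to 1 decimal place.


Step 1: Calculate dynamic pressure q = 0.5 * 0.488 * 248.8^2 = 0.5 * 0.488 * 61901.44 = 15103.9514 Pa
Step 2: Multiply by wing area and lift coefficient: L = 15103.9514 * 76.2 * 1.484
Step 3: L = 1150921.0936 * 1.484 = 1707966.9 N

1707966.9


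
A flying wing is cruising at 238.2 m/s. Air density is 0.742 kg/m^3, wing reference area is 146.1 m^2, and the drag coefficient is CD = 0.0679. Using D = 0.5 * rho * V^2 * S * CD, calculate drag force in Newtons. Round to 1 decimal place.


Step 1: Dynamic pressure q = 0.5 * 0.742 * 238.2^2 = 21050.258 Pa
Step 2: Drag D = q * S * CD = 21050.258 * 146.1 * 0.0679
Step 3: D = 208822.6 N

208822.6


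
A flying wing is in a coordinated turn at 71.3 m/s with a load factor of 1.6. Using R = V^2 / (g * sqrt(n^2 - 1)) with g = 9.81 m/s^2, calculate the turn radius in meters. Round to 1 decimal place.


Step 1: V^2 = 71.3^2 = 5083.69
Step 2: n^2 - 1 = 1.6^2 - 1 = 1.56
Step 3: sqrt(1.56) = 1.249
Step 4: R = 5083.69 / (9.81 * 1.249) = 414.9 m

414.9


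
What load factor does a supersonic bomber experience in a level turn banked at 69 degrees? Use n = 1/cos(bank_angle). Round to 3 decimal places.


Step 1: Convert 69 degrees to radians = 1.204277
Step 2: cos(69 deg) = 0.358368
Step 3: n = 1 / 0.358368 = 2.790

2.790


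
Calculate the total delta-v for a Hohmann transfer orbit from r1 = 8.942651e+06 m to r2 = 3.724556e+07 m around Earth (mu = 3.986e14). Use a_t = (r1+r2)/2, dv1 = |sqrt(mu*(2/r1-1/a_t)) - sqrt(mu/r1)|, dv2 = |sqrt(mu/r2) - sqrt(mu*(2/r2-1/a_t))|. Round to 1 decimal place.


Step 1: Transfer semi-major axis a_t = (8.942651e+06 + 3.724556e+07) / 2 = 2.309411e+07 m
Step 2: v1 (circular at r1) = sqrt(mu/r1) = 6676.29 m/s
Step 3: v_t1 = sqrt(mu*(2/r1 - 1/a_t)) = 8478.56 m/s
Step 4: dv1 = |8478.56 - 6676.29| = 1802.27 m/s
Step 5: v2 (circular at r2) = 3271.38 m/s, v_t2 = 2035.7 m/s
Step 6: dv2 = |3271.38 - 2035.7| = 1235.68 m/s
Step 7: Total delta-v = 1802.27 + 1235.68 = 3037.9 m/s

3037.9


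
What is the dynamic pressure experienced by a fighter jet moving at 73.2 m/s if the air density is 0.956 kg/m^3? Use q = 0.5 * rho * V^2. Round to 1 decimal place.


Step 1: V^2 = 73.2^2 = 5358.24
Step 2: q = 0.5 * 0.956 * 5358.24
Step 3: q = 2561.2 Pa

2561.2


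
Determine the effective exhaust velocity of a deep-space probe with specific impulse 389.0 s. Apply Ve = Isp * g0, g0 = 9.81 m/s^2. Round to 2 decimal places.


Step 1: Ve = Isp * g0 = 389.0 * 9.81
Step 2: Ve = 3816.09 m/s

3816.09


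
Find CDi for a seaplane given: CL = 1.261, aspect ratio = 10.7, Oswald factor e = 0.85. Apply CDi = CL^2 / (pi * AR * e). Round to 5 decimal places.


Step 1: CL^2 = 1.261^2 = 1.590121
Step 2: pi * AR * e = 3.14159 * 10.7 * 0.85 = 28.572785
Step 3: CDi = 1.590121 / 28.572785 = 0.05565

0.05565


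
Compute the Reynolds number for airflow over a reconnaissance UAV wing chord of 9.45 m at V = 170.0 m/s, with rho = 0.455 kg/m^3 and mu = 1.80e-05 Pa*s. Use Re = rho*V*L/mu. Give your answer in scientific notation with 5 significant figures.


Step 1: Numerator = rho * V * L = 0.455 * 170.0 * 9.45 = 730.9575
Step 2: Re = 730.9575 / 1.80e-05
Step 3: Re = 4.0609e+07

4.0609e+07


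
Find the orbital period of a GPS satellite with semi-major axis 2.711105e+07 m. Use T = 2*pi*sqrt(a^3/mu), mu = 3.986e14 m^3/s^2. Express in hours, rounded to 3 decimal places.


Step 1: a^3 / mu = 1.992687e+22 / 3.986e14 = 4.999214e+07
Step 2: sqrt(4.999214e+07) = 7070.5119 s
Step 3: T = 2*pi * 7070.5119 = 44425.34 s
Step 4: T in hours = 44425.34 / 3600 = 12.340 hours

12.340


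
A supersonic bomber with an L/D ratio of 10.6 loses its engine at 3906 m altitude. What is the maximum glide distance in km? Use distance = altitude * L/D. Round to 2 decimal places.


Step 1: Glide distance = altitude * L/D = 3906 * 10.6 = 41403.6 m
Step 2: Convert to km: 41403.6 / 1000 = 41.40 km

41.40


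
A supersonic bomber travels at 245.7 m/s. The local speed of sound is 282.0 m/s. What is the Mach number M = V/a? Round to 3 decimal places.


Step 1: M = V / a = 245.7 / 282.0
Step 2: M = 0.871

0.871


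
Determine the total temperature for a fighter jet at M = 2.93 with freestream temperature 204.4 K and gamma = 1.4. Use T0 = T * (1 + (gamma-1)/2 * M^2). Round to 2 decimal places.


Step 1: (gamma-1)/2 = 0.2
Step 2: M^2 = 8.5849
Step 3: 1 + 0.2 * 8.5849 = 2.71698
Step 4: T0 = 204.4 * 2.71698 = 555.35 K

555.35


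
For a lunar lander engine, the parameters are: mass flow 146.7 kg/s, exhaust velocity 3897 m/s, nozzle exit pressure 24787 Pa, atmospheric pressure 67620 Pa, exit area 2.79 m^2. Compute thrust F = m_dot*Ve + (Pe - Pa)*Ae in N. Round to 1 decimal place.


Step 1: Momentum thrust = m_dot * Ve = 146.7 * 3897 = 571689.9 N
Step 2: Pressure thrust = (Pe - Pa) * Ae = (24787 - 67620) * 2.79 = -119504.07 N
Step 3: Total thrust F = 571689.9 + -119504.07 = 452185.8 N

452185.8


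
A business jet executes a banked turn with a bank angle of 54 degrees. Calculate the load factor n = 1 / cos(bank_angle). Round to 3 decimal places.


Step 1: Convert 54 degrees to radians = 0.942478
Step 2: cos(54 deg) = 0.587785
Step 3: n = 1 / 0.587785 = 1.701

1.701


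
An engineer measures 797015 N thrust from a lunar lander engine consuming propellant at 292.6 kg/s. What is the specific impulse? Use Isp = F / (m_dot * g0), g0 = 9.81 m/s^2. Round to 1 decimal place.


Step 1: m_dot * g0 = 292.6 * 9.81 = 2870.41
Step 2: Isp = 797015 / 2870.41 = 277.7 s

277.7


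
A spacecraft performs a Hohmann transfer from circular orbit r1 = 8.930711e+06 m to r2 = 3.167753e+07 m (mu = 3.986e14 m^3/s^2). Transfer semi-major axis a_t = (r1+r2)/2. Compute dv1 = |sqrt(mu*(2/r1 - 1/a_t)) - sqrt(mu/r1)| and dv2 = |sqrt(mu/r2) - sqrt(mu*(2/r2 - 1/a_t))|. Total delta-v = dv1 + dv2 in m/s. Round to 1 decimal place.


Step 1: Transfer semi-major axis a_t = (8.930711e+06 + 3.167753e+07) / 2 = 2.030412e+07 m
Step 2: v1 (circular at r1) = sqrt(mu/r1) = 6680.76 m/s
Step 3: v_t1 = sqrt(mu*(2/r1 - 1/a_t)) = 8344.67 m/s
Step 4: dv1 = |8344.67 - 6680.76| = 1663.91 m/s
Step 5: v2 (circular at r2) = 3547.26 m/s, v_t2 = 2352.58 m/s
Step 6: dv2 = |3547.26 - 2352.58| = 1194.68 m/s
Step 7: Total delta-v = 1663.91 + 1194.68 = 2858.6 m/s

2858.6


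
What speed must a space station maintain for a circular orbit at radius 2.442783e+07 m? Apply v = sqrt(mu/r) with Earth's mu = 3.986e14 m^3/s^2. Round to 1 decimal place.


Step 1: mu / r = 3.986e14 / 2.442783e+07 = 16317454.3134
Step 2: v = sqrt(16317454.3134) = 4039.5 m/s

4039.5


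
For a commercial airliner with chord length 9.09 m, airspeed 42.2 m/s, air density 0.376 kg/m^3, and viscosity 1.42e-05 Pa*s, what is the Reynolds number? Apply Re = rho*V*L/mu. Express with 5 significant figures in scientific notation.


Step 1: Numerator = rho * V * L = 0.376 * 42.2 * 9.09 = 144.232848
Step 2: Re = 144.232848 / 1.42e-05
Step 3: Re = 1.0157e+07

1.0157e+07


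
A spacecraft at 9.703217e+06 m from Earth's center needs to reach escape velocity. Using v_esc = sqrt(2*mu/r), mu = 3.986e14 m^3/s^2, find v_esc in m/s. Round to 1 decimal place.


Step 1: 2*mu/r = 2 * 3.986e14 / 9.703217e+06 = 82158319.2461
Step 2: v_esc = sqrt(82158319.2461) = 9064.1 m/s

9064.1


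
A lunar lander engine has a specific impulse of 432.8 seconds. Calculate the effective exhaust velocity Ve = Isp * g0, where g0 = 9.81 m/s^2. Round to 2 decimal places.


Step 1: Ve = Isp * g0 = 432.8 * 9.81
Step 2: Ve = 4245.77 m/s

4245.77


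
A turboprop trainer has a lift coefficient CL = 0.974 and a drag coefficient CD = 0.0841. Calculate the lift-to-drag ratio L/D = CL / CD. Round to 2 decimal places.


Step 1: L/D = CL / CD = 0.974 / 0.0841
Step 2: L/D = 11.58

11.58


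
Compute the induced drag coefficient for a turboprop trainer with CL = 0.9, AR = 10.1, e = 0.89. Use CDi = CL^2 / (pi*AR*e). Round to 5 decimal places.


Step 1: CL^2 = 0.9^2 = 0.81
Step 2: pi * AR * e = 3.14159 * 10.1 * 0.89 = 28.239776
Step 3: CDi = 0.81 / 28.239776 = 0.02868

0.02868


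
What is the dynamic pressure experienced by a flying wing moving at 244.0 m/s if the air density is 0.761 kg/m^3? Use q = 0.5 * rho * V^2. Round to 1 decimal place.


Step 1: V^2 = 244.0^2 = 59536.0
Step 2: q = 0.5 * 0.761 * 59536.0
Step 3: q = 22653.4 Pa

22653.4


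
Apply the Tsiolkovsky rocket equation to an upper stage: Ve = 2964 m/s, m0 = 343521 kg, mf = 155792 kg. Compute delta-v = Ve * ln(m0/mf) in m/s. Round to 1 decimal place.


Step 1: Mass ratio m0/mf = 343521 / 155792 = 2.204998
Step 2: ln(2.204998) = 0.790726
Step 3: delta-v = 2964 * 0.790726 = 2343.7 m/s

2343.7


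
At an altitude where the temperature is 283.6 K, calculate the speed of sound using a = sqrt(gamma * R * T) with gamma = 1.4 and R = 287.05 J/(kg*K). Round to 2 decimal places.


Step 1: gamma * R * T = 1.4 * 287.05 * 283.6 = 113970.332
Step 2: a = sqrt(113970.332) = 337.59 m/s

337.59


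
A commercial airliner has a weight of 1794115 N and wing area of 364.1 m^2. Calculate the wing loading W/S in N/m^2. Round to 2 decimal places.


Step 1: Wing loading = W / S = 1794115 / 364.1
Step 2: Wing loading = 4927.53 N/m^2

4927.53


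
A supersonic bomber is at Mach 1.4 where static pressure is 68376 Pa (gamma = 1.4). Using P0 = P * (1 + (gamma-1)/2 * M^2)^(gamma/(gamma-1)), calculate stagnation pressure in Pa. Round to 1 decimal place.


Step 1: (gamma-1)/2 * M^2 = 0.2 * 1.96 = 0.392
Step 2: 1 + 0.392 = 1.392
Step 3: Exponent gamma/(gamma-1) = 3.5
Step 4: P0 = 68376 * 1.392^3.5 = 217591.0 Pa

217591.0


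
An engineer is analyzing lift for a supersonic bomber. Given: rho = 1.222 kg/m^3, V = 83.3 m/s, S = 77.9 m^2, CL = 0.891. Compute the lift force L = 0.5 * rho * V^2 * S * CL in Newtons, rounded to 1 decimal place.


Step 1: Calculate dynamic pressure q = 0.5 * 1.222 * 83.3^2 = 0.5 * 1.222 * 6938.89 = 4239.6618 Pa
Step 2: Multiply by wing area and lift coefficient: L = 4239.6618 * 77.9 * 0.891
Step 3: L = 330269.6534 * 0.891 = 294270.3 N

294270.3


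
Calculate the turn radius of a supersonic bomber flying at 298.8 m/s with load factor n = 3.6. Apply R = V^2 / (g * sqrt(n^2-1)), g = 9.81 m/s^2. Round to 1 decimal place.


Step 1: V^2 = 298.8^2 = 89281.44
Step 2: n^2 - 1 = 3.6^2 - 1 = 11.96
Step 3: sqrt(11.96) = 3.458323
Step 4: R = 89281.44 / (9.81 * 3.458323) = 2631.6 m

2631.6


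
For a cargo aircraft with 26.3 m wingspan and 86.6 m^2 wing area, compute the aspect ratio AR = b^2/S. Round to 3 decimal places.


Step 1: b^2 = 26.3^2 = 691.69
Step 2: AR = 691.69 / 86.6 = 7.987

7.987


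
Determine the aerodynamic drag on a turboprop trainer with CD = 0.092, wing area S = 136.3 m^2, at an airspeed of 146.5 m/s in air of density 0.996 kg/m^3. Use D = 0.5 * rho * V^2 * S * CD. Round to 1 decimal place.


Step 1: Dynamic pressure q = 0.5 * 0.996 * 146.5^2 = 10688.2005 Pa
Step 2: Drag D = q * S * CD = 10688.2005 * 136.3 * 0.092
Step 3: D = 134025.8 N

134025.8


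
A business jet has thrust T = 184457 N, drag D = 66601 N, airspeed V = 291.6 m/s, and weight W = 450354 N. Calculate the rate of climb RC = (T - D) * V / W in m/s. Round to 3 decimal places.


Step 1: Excess thrust = T - D = 184457 - 66601 = 117856 N
Step 2: Excess power = 117856 * 291.6 = 34366809.6 W
Step 3: RC = 34366809.6 / 450354 = 76.311 m/s

76.311


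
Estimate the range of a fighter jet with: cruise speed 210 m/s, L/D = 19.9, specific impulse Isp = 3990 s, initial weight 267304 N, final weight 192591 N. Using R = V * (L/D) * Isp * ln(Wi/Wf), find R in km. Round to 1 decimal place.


Step 1: Coefficient = V * (L/D) * Isp = 210 * 19.9 * 3990 = 16674210.0 m
Step 2: Wi/Wf = 267304 / 192591 = 1.387936
Step 3: ln(1.387936) = 0.327818
Step 4: R = 16674210.0 * 0.327818 = 5466103.1 m = 5466.1 km

5466.1


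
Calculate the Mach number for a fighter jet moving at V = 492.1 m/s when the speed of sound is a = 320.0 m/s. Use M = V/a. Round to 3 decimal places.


Step 1: M = V / a = 492.1 / 320.0
Step 2: M = 1.538

1.538


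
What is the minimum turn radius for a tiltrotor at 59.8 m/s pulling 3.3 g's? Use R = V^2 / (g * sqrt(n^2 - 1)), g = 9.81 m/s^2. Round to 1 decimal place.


Step 1: V^2 = 59.8^2 = 3576.04
Step 2: n^2 - 1 = 3.3^2 - 1 = 9.89
Step 3: sqrt(9.89) = 3.144837
Step 4: R = 3576.04 / (9.81 * 3.144837) = 115.9 m

115.9


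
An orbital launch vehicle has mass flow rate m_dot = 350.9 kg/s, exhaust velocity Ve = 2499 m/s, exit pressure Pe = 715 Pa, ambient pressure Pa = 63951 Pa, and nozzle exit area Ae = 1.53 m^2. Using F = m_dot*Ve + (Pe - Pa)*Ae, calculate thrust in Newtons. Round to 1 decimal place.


Step 1: Momentum thrust = m_dot * Ve = 350.9 * 2499 = 876899.1 N
Step 2: Pressure thrust = (Pe - Pa) * Ae = (715 - 63951) * 1.53 = -96751.08 N
Step 3: Total thrust F = 876899.1 + -96751.08 = 780148.0 N

780148.0


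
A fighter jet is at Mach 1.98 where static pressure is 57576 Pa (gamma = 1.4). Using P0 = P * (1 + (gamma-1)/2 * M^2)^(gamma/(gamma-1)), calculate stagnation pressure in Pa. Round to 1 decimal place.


Step 1: (gamma-1)/2 * M^2 = 0.2 * 3.9204 = 0.78408
Step 2: 1 + 0.78408 = 1.78408
Step 3: Exponent gamma/(gamma-1) = 3.5
Step 4: P0 = 57576 * 1.78408^3.5 = 436708.5 Pa

436708.5


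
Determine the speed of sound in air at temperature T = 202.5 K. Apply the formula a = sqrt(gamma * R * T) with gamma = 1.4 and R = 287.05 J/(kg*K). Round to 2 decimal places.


Step 1: gamma * R * T = 1.4 * 287.05 * 202.5 = 81378.675
Step 2: a = sqrt(81378.675) = 285.27 m/s

285.27


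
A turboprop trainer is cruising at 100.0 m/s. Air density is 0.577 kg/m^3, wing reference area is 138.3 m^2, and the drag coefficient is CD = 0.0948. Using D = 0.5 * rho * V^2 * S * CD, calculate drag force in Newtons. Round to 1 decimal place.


Step 1: Dynamic pressure q = 0.5 * 0.577 * 100.0^2 = 2885.0 Pa
Step 2: Drag D = q * S * CD = 2885.0 * 138.3 * 0.0948
Step 3: D = 37824.8 N

37824.8


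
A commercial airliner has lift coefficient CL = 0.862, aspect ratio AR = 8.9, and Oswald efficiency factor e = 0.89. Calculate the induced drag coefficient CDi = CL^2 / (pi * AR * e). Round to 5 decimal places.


Step 1: CL^2 = 0.862^2 = 0.743044
Step 2: pi * AR * e = 3.14159 * 8.9 * 0.89 = 24.884555
Step 3: CDi = 0.743044 / 24.884555 = 0.02986

0.02986


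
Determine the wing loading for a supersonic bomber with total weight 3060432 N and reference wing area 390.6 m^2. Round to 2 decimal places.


Step 1: Wing loading = W / S = 3060432 / 390.6
Step 2: Wing loading = 7835.21 N/m^2

7835.21
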